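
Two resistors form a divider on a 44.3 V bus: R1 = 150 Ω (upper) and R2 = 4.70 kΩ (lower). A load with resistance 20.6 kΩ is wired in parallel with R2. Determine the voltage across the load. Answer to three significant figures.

The load sits in parallel with R2: R2‖R_L = (4700 × 20600) / (4700 + 20600) = 3827 Ω.
V_out = 44.3 × 3827 / (150 + 3827) = 44.3 × 3827/3977 = 42.6 V.

V_out ≈ 42.6 V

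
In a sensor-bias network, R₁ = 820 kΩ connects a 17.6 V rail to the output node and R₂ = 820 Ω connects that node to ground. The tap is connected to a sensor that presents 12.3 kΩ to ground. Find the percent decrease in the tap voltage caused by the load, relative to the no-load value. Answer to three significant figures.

6.24 %

The divider's output (Thévenin) resistance is R₁‖R₂ = 819.2 Ω.
Fractional drop under load = R_th/(R_th + R_L) = 819.2 / (819.2 + 12300) = 0.06244.
So the output falls by 6.24 %.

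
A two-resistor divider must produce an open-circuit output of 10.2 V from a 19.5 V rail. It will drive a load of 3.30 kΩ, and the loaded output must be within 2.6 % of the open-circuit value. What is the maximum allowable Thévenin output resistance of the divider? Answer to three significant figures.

R_th ≤ 88.1 Ω

Loading drop = R_th/(R_th + R_L) ≤ 0.0260, so R_th ≤ R_L · ε/(1−ε) = 3.30 kΩ × 0.0260/0.9740 = 88.1 Ω.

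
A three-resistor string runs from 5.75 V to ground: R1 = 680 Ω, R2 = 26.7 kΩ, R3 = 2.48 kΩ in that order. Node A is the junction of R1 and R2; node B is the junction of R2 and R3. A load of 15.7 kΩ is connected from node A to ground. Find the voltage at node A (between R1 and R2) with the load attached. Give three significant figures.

Below node A the series string R2+R3 = 29180 Ω sits in parallel with the 15700 Ω load: 10210 Ω.
V_A = 5.75 × 10210/(680 + 10210) = 5.39 V.

V ≈ 5.39 V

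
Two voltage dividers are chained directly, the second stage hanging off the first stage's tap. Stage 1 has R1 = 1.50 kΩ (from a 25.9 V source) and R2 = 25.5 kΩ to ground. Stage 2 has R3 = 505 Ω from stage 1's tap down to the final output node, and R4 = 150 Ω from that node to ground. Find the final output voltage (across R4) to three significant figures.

Stage 2 presents R3+R4 = 655.0 Ω as a load on stage 1's tap.
Stage 1's lower leg becomes R2‖(R3+R4) = 638.6 Ω, so V_mid = 25.9 × 638.6/2139 = 7.734 V.
Stage 2 is itself unloaded: V_out = V_mid × R4/(R3+R4) = 7.734 × 150/655.0 = 1.77 V.

V_out ≈ 1.77 V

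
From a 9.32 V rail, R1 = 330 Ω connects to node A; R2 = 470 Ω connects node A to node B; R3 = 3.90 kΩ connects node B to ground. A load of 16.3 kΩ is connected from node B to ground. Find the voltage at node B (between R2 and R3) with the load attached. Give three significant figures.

At node B, R3 is in parallel with the load: R3‖R_L = 3147 Ω.
Below node A the resistance is R2 + (R3‖R_L) = 3617 Ω, so V_A = 9.32 × 3617/3947 = 8.541 V.
Then V_B = V_A × (R3‖R_L)/(R2 + R3‖R_L) = 8.541 × 3147/3617 = 7.43 V.

V ≈ 7.43 V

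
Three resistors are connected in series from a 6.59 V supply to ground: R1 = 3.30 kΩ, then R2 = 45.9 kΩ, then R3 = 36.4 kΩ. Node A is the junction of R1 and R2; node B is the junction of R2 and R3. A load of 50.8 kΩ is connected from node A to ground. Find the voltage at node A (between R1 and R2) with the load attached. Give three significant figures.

V ≈ 5.96 V

Below node A the series string R2+R3 = 82.30 kΩ sits in parallel with the 50.8 kΩ load: 31.41 kΩ.
V_A = 6.59 × 31.41/(3.30 + 31.41) = 5.96 V.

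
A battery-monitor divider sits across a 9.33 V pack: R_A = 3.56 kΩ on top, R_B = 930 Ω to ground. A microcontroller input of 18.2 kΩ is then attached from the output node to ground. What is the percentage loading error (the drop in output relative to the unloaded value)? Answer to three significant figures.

The divider's output (Thévenin) resistance is R_A‖R_B = 737.4 Ω.
Fractional drop under load = R_th/(R_th + R_L) = 737.4 / (737.4 + 18200) = 0.03894.
So the output falls by 3.89 %.

3.89 %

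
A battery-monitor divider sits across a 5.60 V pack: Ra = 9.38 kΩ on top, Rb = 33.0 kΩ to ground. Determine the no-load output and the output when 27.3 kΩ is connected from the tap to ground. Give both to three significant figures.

Open-circuit: V = 5.60 × 33.0/(9.38 + 33.0) = 4.36 V.
With the load, Rb becomes Rb‖R_L = 14.94 kΩ, so V = 5.60 × 14.94/24.32 = 3.44 V.

Unloaded: 4.36 V; loaded: 3.44 V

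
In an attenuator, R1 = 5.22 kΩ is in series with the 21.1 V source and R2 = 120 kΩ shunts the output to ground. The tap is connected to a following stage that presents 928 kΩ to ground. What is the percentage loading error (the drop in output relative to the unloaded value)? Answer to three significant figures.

The divider's output (Thévenin) resistance is R1‖R2 = 5.002 kΩ.
Fractional drop under load = R_th/(R_th + R_L) = 5.002 / (5.002 + 928) = 0.005362.
So the output falls by 0.536 %.

0.536 %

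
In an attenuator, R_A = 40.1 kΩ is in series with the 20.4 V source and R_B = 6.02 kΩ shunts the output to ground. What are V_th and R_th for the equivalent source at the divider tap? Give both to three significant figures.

V_th is the open-circuit tap voltage: 20.4 × 6.02/(40.1 + 6.02) = 2.66 V.
With the supply zeroed, R_A and R_B appear in parallel from the tap: R_th = R_A‖R_B = (40.1 × 6.02)/46.12 = 5.23 kΩ.

V_th = 2.66 V, R_th = 5.23 kΩ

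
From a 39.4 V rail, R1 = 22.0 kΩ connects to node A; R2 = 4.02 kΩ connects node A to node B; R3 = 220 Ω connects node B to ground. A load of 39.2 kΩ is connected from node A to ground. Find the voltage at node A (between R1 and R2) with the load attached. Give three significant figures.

Below node A the series string R2+R3 = 4240 Ω sits in parallel with the 39200 Ω load: 3826 Ω.
V_A = 39.4 × 3826/(22000 + 3826) = 5.84 V.

V ≈ 5.84 V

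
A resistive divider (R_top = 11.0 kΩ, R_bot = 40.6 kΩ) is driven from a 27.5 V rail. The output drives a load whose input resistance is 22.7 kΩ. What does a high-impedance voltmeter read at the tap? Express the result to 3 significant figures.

The load sits in parallel with R_bot: R_bot‖R_L = (40.6 × 22.7) / (40.6 + 22.7) = 14.56 kΩ.
V_out = 27.5 × 14.56 / (11.0 + 14.56) = 27.5 × 14.56/25.56 = 15.7 V.

V_out ≈ 15.7 V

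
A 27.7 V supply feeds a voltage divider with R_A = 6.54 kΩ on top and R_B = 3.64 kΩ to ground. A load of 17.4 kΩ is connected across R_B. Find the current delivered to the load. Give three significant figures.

R_B‖R_L = 3.010 kΩ; V_out = 27.7 × 3.010/9.550 = 8.731 V.
I_L = V_out / R_L = 8.731 / 17.4 kΩ = 0.502 mA.

I_L ≈ 0.502 mA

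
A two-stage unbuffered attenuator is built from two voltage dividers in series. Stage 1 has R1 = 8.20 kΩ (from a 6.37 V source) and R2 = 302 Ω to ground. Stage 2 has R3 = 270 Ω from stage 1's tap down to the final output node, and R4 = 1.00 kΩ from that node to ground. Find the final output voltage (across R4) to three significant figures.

V_out ≈ 0.145 V

Stage 2 presents R3+R4 = 1270 Ω as a load on stage 1's tap.
Stage 1's lower leg becomes R2‖(R3+R4) = 244.0 Ω, so V_mid = 6.37 × 244.0/8444 = 0.1841 V.
Stage 2 is itself unloaded: V_out = V_mid × R4/(R3+R4) = 0.1841 × 1000/1270 = 0.145 V.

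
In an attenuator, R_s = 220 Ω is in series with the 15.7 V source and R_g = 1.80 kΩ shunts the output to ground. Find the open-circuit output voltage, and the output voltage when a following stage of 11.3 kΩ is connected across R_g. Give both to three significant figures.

Open-circuit: V = 15.7 × 1800/(220 + 1800) = 14.0 V.
With the load, R_g becomes R_g‖R_L = 1553 Ω, so V = 15.7 × 1553/1773 = 13.8 V.

Unloaded: 14.0 V; loaded: 13.8 V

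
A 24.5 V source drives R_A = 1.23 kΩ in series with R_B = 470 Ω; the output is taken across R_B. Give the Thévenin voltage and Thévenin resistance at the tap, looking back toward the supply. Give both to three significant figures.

V_th = 6.77 V, R_th = 340 Ω

V_th is the open-circuit tap voltage: 24.5 × 470/(1230 + 470) = 6.77 V.
With the supply zeroed, R_A and R_B appear in parallel from the tap: R_th = R_A‖R_B = (1230 × 470)/1700 = 340 Ω.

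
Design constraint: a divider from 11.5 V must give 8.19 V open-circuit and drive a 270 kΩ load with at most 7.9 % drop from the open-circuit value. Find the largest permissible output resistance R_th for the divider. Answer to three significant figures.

Loading drop = R_th/(R_th + R_L) ≤ 0.0790, so R_th ≤ R_L · ε/(1−ε) = 270 kΩ × 0.0790/0.9210 = 23.2 kΩ.

R_th ≤ 23.2 kΩ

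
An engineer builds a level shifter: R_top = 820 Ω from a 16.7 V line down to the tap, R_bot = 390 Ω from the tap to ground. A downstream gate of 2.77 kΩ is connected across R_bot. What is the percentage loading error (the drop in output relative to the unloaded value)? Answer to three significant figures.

Unloaded V = 16.7 × 390/1210 = 5.3826 V.
Loaded: R_bot‖R_L = 341.9 Ω, giving V = 16.7 × 341.9/1162 = 4.9138 V.
Drop = (5.3826 − 4.9138) / 5.3826 = 8.71 %.

8.71 %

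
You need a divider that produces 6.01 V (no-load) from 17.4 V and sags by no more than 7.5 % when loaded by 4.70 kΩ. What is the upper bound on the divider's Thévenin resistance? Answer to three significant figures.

Loading drop = R_th/(R_th + R_L) ≤ 0.0750, so R_th ≤ R_L · ε/(1−ε) = 4.70 kΩ × 0.0750/0.9250 = 381 Ω.

R_th ≤ 381 Ω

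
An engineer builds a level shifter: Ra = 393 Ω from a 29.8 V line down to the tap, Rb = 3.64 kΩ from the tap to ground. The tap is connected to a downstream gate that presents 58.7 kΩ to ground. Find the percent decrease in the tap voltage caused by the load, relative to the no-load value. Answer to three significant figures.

The divider's output (Thévenin) resistance is Ra‖Rb = 354.7 Ω.
Fractional drop under load = R_th/(R_th + R_L) = 354.7 / (354.7 + 58700) = 0.006006.
So the output falls by 0.601 %.

0.601 %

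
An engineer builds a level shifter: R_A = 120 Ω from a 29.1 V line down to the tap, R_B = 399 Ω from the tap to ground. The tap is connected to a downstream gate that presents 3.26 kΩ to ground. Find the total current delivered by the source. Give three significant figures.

R_B‖R_L = 355.5 Ω, so the source sees R_A + R_B‖R_L = 475.5 Ω.
I = 29.1 V / 475.5 Ω = 61.2 mA.

I ≈ 61.2 mA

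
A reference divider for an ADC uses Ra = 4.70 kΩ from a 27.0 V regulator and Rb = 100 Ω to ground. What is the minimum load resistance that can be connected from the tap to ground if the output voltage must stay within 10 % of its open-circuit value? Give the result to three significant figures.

R_L(min) ≈ 881 Ω

Output resistance R_th = Ra‖Rb = (4700 × 100)/4800 = 97.92 Ω.
The fractional drop is R_th/(R_th + R_L); requiring this ≤ 0.100 gives R_L ≥ R_th(1/0.100 − 1) = 97.92 × 9.000 = 881 Ω.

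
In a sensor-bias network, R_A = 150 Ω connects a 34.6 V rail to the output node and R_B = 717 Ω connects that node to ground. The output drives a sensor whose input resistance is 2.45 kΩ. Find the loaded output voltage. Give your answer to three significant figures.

The load sits in parallel with R_B: R_B‖R_L = (717 × 2450) / (717 + 2450) = 554.7 Ω.
V_out = 34.6 × 554.7 / (150 + 554.7) = 34.6 × 554.7/704.7 = 27.2 V.
(Unloaded it would have been 28.6 V.)

V_out ≈ 27.2 V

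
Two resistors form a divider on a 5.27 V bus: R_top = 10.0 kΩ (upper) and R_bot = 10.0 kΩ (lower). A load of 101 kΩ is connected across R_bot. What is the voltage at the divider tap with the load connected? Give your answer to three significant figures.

The load sits in parallel with R_bot: R_bot‖R_L = (10.0 × 101) / (10.0 + 101) = 9.099 kΩ.
V_out = 5.27 × 9.099 / (10.0 + 9.099) = 5.27 × 9.099/19.10 = 2.51 V.

V_out ≈ 2.51 V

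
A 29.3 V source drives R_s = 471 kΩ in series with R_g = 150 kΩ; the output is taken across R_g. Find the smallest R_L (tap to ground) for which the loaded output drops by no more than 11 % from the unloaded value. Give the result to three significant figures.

R_L(min) ≈ 920 kΩ

Output resistance R_th = R_s‖R_g = (471 × 150)/621.0 = 113.8 kΩ.
The fractional drop is R_th/(R_th + R_L); requiring this ≤ 0.110 gives R_L ≥ R_th(1/0.110 − 1) = 113.8 × 8.091 = 920 kΩ.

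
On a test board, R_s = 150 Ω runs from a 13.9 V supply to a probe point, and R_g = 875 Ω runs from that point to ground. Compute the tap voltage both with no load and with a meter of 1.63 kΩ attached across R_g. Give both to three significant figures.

Unloaded: 11.9 V; loaded: 11.0 V

Open-circuit: V = 13.9 × 875/(150 + 875) = 11.9 V.
With the load, R_g becomes R_g‖R_L = 569.4 Ω, so V = 13.9 × 569.4/719.4 = 11.0 V.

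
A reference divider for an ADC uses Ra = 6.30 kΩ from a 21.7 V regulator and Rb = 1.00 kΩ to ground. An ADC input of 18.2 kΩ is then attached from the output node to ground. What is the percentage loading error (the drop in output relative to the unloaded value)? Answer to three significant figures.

The divider's output (Thévenin) resistance is Ra‖Rb = 0.8630 kΩ.
Fractional drop under load = R_th/(R_th + R_L) = 0.8630 / (0.8630 + 18.2) = 0.04527.
So the output falls by 4.53 %.

4.53 %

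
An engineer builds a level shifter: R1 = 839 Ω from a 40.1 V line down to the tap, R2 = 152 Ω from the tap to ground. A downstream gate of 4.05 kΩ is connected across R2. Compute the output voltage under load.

V_out ≈ 5.96 V

The load sits in parallel with R2: R2‖R_L = (152 × 4050) / (152 + 4050) = 146.5 Ω.
V_out = 40.1 × 146.5 / (839 + 146.5) = 40.1 × 146.5/985.5 = 5.96 V.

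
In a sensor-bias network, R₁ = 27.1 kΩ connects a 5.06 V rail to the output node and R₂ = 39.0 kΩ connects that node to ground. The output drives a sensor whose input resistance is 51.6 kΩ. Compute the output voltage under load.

V_out ≈ 2.28 V

The load sits in parallel with R₂: R₂‖R_L = (39.0 × 51.6) / (39.0 + 51.6) = 22.21 kΩ.
V_out = 5.06 × 22.21 / (27.1 + 22.21) = 5.06 × 22.21/49.31 = 2.28 V.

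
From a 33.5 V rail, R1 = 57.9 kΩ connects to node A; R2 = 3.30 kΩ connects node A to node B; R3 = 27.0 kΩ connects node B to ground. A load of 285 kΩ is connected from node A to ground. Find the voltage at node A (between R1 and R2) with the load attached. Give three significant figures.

Below node A the series string R2+R3 = 30.30 kΩ sits in parallel with the 285 kΩ load: 27.39 kΩ.
V_A = 33.5 × 27.39/(57.9 + 27.39) = 10.8 V.

V ≈ 10.8 V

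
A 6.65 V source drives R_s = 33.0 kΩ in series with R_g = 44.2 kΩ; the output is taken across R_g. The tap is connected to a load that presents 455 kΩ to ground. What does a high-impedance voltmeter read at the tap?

The load sits in parallel with R_g: R_g‖R_L = (44.2 × 455) / (44.2 + 455) = 40.29 kΩ.
V_out = 6.65 × 40.29 / (33.0 + 40.29) = 6.65 × 40.29/73.29 = 3.66 V.

V_out ≈ 3.66 V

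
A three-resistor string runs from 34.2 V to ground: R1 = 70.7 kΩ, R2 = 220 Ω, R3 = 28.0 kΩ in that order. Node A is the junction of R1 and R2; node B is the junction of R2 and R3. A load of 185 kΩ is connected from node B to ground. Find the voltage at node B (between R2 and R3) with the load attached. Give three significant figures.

V ≈ 8.73 V

At node B, R3 is in parallel with the load: R3‖R_L = 24320 Ω.
Below node A the resistance is R2 + (R3‖R_L) = 24540 Ω, so V_A = 34.2 × 24540/95240 = 8.812 V.
Then V_B = V_A × (R3‖R_L)/(R2 + R3‖R_L) = 8.812 × 24320/24540 = 8.73 V.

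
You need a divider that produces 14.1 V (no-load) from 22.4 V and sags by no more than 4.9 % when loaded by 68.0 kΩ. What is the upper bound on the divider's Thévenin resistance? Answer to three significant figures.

Loading drop = R_th/(R_th + R_L) ≤ 0.0490, so R_th ≤ R_L · ε/(1−ε) = 68.0 kΩ × 0.0490/0.9510 = 3.50 kΩ.

R_th ≤ 3.50 kΩ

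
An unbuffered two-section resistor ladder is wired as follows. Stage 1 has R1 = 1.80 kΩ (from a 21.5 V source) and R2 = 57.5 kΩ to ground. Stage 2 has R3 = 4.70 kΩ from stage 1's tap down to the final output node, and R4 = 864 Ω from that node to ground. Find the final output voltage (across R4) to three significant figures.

V_out ≈ 2.46 V

Stage 2 presents R3+R4 = 5564 Ω as a load on stage 1's tap.
Stage 1's lower leg becomes R2‖(R3+R4) = 5073 Ω, so V_mid = 21.5 × 5073/6873 = 15.87 V.
Stage 2 is itself unloaded: V_out = V_mid × R4/(R3+R4) = 15.87 × 864/5564 = 2.46 V.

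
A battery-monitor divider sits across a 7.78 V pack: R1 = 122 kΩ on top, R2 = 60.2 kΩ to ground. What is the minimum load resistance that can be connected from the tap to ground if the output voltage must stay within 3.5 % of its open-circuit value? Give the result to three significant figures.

R_L(min) ≈ 1.11 MΩ

Output resistance R_th = R1‖R2 = (122 × 60.2)/182.2 = 40.31 kΩ.
The fractional drop is R_th/(R_th + R_L); requiring this ≤ 0.0350 gives R_L ≥ R_th(1/0.0350 − 1) = 40.31 × 27.57 = 1.11 MΩ.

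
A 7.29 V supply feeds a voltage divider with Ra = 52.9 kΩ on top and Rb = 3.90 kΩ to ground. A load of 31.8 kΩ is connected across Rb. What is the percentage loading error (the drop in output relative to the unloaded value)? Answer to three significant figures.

The divider's output (Thévenin) resistance is Ra‖Rb = 3.632 kΩ.
Fractional drop under load = R_th/(R_th + R_L) = 3.632 / (3.632 + 31.8) = 0.1025.
So the output falls by 10.3 %.

10.3 %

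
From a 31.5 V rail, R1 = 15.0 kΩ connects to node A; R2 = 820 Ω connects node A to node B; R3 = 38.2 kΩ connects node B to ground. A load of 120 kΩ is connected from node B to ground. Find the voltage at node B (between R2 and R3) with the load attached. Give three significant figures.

V ≈ 20.4 V

At node B, R3 is in parallel with the load: R3‖R_L = 28980 Ω.
Below node A the resistance is R2 + (R3‖R_L) = 29800 Ω, so V_A = 31.5 × 29800/44800 = 20.95 V.
Then V_B = V_A × (R3‖R_L)/(R2 + R3‖R_L) = 20.95 × 28980/29800 = 20.4 V.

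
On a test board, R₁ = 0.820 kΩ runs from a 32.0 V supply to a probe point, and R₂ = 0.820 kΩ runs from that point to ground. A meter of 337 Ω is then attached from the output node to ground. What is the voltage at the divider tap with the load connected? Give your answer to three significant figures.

V_out ≈ 7.22 V

The load sits in parallel with R₂: R₂‖R_L = (820 × 337) / (820 + 337) = 238.8 Ω.
V_out = 32.0 × 238.8 / (820 + 238.8) = 32.0 × 238.8/1059 = 7.22 V.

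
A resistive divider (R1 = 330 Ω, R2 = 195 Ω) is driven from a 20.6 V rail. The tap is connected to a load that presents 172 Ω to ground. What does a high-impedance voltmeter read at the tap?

V_out ≈ 4.47 V

The load sits in parallel with R2: R2‖R_L = (195 × 172) / (195 + 172) = 91.39 Ω.
V_out = 20.6 × 91.39 / (330 + 91.39) = 20.6 × 91.39/421.4 = 4.47 V.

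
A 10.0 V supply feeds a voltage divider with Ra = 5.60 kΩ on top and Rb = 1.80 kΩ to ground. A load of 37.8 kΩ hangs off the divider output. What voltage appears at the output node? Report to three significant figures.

The load sits in parallel with Rb: Rb‖R_L = (1.80 × 37.8) / (1.80 + 37.8) = 1.718 kΩ.
V_out = 10.0 × 1.718 / (5.60 + 1.718) = 10.0 × 1.718/7.318 = 2.35 V.

V_out ≈ 2.35 V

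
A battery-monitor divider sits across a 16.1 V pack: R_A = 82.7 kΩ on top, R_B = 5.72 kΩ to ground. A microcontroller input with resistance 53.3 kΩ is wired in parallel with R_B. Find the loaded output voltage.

The load sits in parallel with R_B: R_B‖R_L = (5.72 × 53.3) / (5.72 + 53.3) = 5.166 kΩ.
V_out = 16.1 × 5.166 / (82.7 + 5.166) = 16.1 × 5.166/87.87 = 0.947 V.
(Unloaded it would have been 1.04 V.)

V_out ≈ 0.947 V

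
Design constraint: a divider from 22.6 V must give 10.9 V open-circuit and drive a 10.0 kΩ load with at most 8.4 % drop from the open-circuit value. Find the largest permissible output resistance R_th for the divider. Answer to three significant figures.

Loading drop = R_th/(R_th + R_L) ≤ 0.0840, so R_th ≤ R_L · ε/(1−ε) = 10.0 kΩ × 0.0840/0.9160 = 917 Ω.

R_th ≤ 917 Ω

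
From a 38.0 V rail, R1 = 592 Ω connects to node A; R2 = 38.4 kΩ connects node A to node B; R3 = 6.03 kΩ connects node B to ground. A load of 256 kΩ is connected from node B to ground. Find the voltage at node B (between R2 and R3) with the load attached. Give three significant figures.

V ≈ 4.99 V

At node B, R3 is in parallel with the load: R3‖R_L = 5891 Ω.
Below node A the resistance is R2 + (R3‖R_L) = 44290 Ω, so V_A = 38.0 × 44290/44880 = 37.50 V.
Then V_B = V_A × (R3‖R_L)/(R2 + R3‖R_L) = 37.50 × 5891/44290 = 4.99 V.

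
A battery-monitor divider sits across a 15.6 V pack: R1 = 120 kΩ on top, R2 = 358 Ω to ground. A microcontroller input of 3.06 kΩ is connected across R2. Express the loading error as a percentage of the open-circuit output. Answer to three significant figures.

Unloaded V = 15.6 × 358/120400 = 0.046402 V.
Loaded: R2‖R_L = 320.5 Ω, giving V = 15.6 × 320.5/120300 = 0.041554 V.
Drop = (0.046402 − 0.041554) / 0.046402 = 10.4 %.

10.4 %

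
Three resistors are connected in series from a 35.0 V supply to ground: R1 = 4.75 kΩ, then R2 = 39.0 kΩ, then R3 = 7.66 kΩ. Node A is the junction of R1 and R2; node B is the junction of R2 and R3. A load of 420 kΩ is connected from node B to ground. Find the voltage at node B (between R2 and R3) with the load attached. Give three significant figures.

At node B, R3 is in parallel with the load: R3‖R_L = 7.523 kΩ.
Below node A the resistance is R2 + (R3‖R_L) = 46.52 kΩ, so V_A = 35.0 × 46.52/51.27 = 31.76 V.
Then V_B = V_A × (R3‖R_L)/(R2 + R3‖R_L) = 31.76 × 7.523/46.52 = 5.14 V.

V ≈ 5.14 V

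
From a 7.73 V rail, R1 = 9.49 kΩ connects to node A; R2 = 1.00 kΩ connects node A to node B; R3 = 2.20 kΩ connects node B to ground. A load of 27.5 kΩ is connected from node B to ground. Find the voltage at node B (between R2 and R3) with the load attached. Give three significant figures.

V ≈ 1.26 V

At node B, R3 is in parallel with the load: R3‖R_L = 2.037 kΩ.
Below node A the resistance is R2 + (R3‖R_L) = 3.037 kΩ, so V_A = 7.73 × 3.037/12.53 = 1.874 V.
Then V_B = V_A × (R3‖R_L)/(R2 + R3‖R_L) = 1.874 × 2.037/3.037 = 1.26 V.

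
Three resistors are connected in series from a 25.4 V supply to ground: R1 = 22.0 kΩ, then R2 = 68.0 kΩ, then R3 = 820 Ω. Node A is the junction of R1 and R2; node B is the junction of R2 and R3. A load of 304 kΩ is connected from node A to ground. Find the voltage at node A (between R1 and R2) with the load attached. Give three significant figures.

V ≈ 18.2 V

Below node A the series string R2+R3 = 68820 Ω sits in parallel with the 304000 Ω load: 56120 Ω.
V_A = 25.4 × 56120/(22000 + 56120) = 18.2 V.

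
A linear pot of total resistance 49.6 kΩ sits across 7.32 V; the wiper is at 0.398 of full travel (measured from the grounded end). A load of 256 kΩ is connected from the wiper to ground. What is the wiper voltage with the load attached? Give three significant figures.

V ≈ 2.78 V

The wiper splits the pot into (1−α)R = 29.86 kΩ above and αR = 19.74 kΩ below.
Lower section ‖ load = 18.33 kΩ.
V_wiper = 7.32 × 18.33/(29.86 + 18.33) = 2.78 V.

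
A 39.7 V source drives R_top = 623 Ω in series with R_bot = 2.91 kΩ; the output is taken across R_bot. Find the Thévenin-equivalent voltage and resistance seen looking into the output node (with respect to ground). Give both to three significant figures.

V_th = 32.7 V, R_th = 513 Ω

V_th is the open-circuit tap voltage: 39.7 × 2910/(623 + 2910) = 32.7 V.
With the supply zeroed, R_top and R_bot appear in parallel from the tap: R_th = R_top‖R_bot = (623 × 2910)/3533 = 513 Ω.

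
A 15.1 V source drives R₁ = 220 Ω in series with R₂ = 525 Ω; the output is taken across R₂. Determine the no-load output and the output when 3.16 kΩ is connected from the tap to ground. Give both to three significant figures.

Open-circuit: V = 15.1 × 525/(220 + 525) = 10.6 V.
With the load, R₂ becomes R₂‖R_L = 450.2 Ω, so V = 15.1 × 450.2/670.2 = 10.1 V.

Unloaded: 10.6 V; loaded: 10.1 V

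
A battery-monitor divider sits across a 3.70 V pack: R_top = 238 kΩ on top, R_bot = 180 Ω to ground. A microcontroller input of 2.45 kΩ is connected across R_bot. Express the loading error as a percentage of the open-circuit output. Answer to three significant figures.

The divider's output (Thévenin) resistance is R_top‖R_bot = 179.9 Ω.
Fractional drop under load = R_th/(R_th + R_L) = 179.9 / (179.9 + 2450) = 0.06839.
So the output falls by 6.84 %.

6.84 %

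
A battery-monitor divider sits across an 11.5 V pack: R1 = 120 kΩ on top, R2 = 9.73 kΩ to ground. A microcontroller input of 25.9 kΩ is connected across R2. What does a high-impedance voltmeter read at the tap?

V_out ≈ 0.640 V

The load sits in parallel with R2: R2‖R_L = (9.73 × 25.9) / (9.73 + 25.9) = 7.073 kΩ.
V_out = 11.5 × 7.073 / (120 + 7.073) = 11.5 × 7.073/127.1 = 0.640 V.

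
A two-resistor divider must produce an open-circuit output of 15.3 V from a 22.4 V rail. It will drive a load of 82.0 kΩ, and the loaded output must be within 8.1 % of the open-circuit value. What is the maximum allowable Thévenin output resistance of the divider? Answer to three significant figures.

Loading drop = R_th/(R_th + R_L) ≤ 0.0810, so R_th ≤ R_L · ε/(1−ε) = 82.0 kΩ × 0.0810/0.9190 = 7.23 kΩ.
(Any R1, R2 with R2/(R1+R2) = 0.683 and R1‖R2 ≤ 7.23 kΩ will meet the spec.)

R_th ≤ 7.23 kΩ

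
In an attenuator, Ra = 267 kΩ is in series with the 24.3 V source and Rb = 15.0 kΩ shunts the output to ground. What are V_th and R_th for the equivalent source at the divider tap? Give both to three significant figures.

V_th is the open-circuit tap voltage: 24.3 × 15.0/(267 + 15.0) = 1.29 V.
With the supply zeroed, Ra and Rb appear in parallel from the tap: R_th = Ra‖Rb = (267 × 15.0)/282.0 = 14.2 kΩ.

V_th = 1.29 V, R_th = 14.2 kΩ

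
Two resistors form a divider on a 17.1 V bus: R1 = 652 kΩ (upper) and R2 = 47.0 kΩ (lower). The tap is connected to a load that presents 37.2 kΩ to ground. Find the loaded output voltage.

The load sits in parallel with R2: R2‖R_L = (47.0 × 37.2) / (47.0 + 37.2) = 20.76 kΩ.
V_out = 17.1 × 20.76 / (652 + 20.76) = 17.1 × 20.76/672.8 = 0.528 V.

V_out ≈ 0.528 V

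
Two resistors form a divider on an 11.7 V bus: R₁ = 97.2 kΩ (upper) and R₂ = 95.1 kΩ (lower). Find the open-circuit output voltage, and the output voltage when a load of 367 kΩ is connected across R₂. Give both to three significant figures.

Open-circuit: V = 11.7 × 95.1/(97.2 + 95.1) = 5.79 V.
With the load, R₂ becomes R₂‖R_L = 75.53 kΩ, so V = 11.7 × 75.53/172.7 = 5.12 V.

Unloaded: 5.79 V; loaded: 5.12 V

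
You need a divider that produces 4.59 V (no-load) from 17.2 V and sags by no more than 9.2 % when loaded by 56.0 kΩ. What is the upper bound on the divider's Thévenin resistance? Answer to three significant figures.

Loading drop = R_th/(R_th + R_L) ≤ 0.0920, so R_th ≤ R_L · ε/(1−ε) = 56.0 kΩ × 0.0920/0.9080 = 5.67 kΩ.
(Any R1, R2 with R2/(R1+R2) = 0.267 and R1‖R2 ≤ 5.67 kΩ will meet the spec.)

R_th ≤ 5.67 kΩ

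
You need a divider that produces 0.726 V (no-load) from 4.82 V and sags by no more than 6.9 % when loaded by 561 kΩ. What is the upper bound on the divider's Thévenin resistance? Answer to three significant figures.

R_th ≤ 41.6 kΩ

Loading drop = R_th/(R_th + R_L) ≤ 0.0690, so R_th ≤ R_L · ε/(1−ε) = 561 kΩ × 0.0690/0.9310 = 41.6 kΩ.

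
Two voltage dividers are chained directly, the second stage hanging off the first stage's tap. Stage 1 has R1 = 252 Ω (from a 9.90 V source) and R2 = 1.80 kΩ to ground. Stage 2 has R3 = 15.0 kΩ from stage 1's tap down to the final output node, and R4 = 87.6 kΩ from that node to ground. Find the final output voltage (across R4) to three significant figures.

Stage 2 presents R3+R4 = 102600 Ω as a load on stage 1's tap.
Stage 1's lower leg becomes R2‖(R3+R4) = 1769 Ω, so V_mid = 9.90 × 1769/2021 = 8.666 V.
Stage 2 is itself unloaded: V_out = V_mid × R4/(R3+R4) = 8.666 × 87600/102600 = 7.40 V.

V_out ≈ 7.40 V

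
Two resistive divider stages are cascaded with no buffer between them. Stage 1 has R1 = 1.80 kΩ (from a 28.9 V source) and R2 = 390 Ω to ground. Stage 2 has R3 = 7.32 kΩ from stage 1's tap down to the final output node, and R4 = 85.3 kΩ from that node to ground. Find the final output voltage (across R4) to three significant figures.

Stage 2 presents R3+R4 = 92620 Ω as a load on stage 1's tap.
Stage 1's lower leg becomes R2‖(R3+R4) = 388.4 Ω, so V_mid = 28.9 × 388.4/2188 = 5.129 V.
Stage 2 is itself unloaded: V_out = V_mid × R4/(R3+R4) = 5.129 × 85300/92620 = 4.72 V.

V_out ≈ 4.72 V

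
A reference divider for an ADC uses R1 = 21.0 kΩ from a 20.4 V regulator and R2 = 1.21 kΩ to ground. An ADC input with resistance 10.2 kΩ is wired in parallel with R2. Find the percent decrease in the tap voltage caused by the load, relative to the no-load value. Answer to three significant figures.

10.1 %

The divider's output (Thévenin) resistance is R1‖R2 = 1.144 kΩ.
Fractional drop under load = R_th/(R_th + R_L) = 1.144 / (1.144 + 10.2) = 0.1009.
So the output falls by 10.1 %.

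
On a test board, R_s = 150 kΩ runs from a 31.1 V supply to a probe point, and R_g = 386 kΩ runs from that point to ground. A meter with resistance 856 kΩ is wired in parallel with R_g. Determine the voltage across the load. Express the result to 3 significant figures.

The load sits in parallel with R_g: R_g‖R_L = (386 × 856) / (386 + 856) = 266.0 kΩ.
V_out = 31.1 × 266.0 / (150 + 266.0) = 31.1 × 266.0/416.0 = 19.9 V.

V_out ≈ 19.9 V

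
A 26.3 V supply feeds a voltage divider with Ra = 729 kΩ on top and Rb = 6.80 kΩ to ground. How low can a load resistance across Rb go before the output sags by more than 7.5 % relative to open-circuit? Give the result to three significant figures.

Output resistance R_th = Ra‖Rb = (729 × 6.80)/735.8 = 6.737 kΩ.
The fractional drop is R_th/(R_th + R_L); requiring this ≤ 0.0750 gives R_L ≥ R_th(1/0.0750 − 1) = 6.737 × 12.33 = 83.1 kΩ.

R_L(min) ≈ 83.1 kΩ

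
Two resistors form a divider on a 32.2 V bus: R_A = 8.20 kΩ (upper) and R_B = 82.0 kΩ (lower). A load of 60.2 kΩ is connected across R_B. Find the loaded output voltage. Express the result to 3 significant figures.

V_out ≈ 26.0 V

The load sits in parallel with R_B: R_B‖R_L = (82.0 × 60.2) / (82.0 + 60.2) = 34.71 kΩ.
V_out = 32.2 × 34.71 / (8.20 + 34.71) = 32.2 × 34.71/42.91 = 26.0 V.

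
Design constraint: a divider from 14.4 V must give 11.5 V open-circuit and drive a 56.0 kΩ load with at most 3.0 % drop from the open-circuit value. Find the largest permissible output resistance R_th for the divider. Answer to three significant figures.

Loading drop = R_th/(R_th + R_L) ≤ 0.0300, so R_th ≤ R_L · ε/(1−ε) = 56.0 kΩ × 0.0300/0.9700 = 1.73 kΩ.

R_th ≤ 1.73 kΩ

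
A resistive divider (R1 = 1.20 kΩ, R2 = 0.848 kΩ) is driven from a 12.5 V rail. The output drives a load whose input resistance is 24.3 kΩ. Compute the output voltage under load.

The load sits in parallel with R2: R2‖R_L = (848 × 24300) / (848 + 24300) = 819.4 Ω.
V_out = 12.5 × 819.4 / (1200 + 819.4) = 12.5 × 819.4/2019 = 5.07 V.

V_out ≈ 5.07 V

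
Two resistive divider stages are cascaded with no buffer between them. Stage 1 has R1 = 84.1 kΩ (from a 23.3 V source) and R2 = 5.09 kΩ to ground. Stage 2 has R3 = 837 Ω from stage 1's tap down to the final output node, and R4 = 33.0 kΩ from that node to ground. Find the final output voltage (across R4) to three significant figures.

V_out ≈ 1.14 V

Stage 2 presents R3+R4 = 33840 Ω as a load on stage 1's tap.
Stage 1's lower leg becomes R2‖(R3+R4) = 4424 Ω, so V_mid = 23.3 × 4424/88520 = 1.165 V.
Stage 2 is itself unloaded: V_out = V_mid × R4/(R3+R4) = 1.165 × 33000/33840 = 1.14 V.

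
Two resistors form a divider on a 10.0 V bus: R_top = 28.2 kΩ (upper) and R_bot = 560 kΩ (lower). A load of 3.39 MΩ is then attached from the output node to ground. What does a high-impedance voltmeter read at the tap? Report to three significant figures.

The load sits in parallel with R_bot: R_bot‖R_L = (560 × 3390) / (560 + 3390) = 480.6 kΩ.
V_out = 10.0 × 480.6 / (28.2 + 480.6) = 10.0 × 480.6/508.8 = 9.45 V.

V_out ≈ 9.45 V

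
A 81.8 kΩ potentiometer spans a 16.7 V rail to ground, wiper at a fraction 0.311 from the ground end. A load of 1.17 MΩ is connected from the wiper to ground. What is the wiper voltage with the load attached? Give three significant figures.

The wiper splits the pot into (1−α)R = 56.36 kΩ above and αR = 25.44 kΩ below.
Lower section ‖ load = 24.90 kΩ.
V_wiper = 16.7 × 24.90/(56.36 + 24.90) = 5.12 V.

V ≈ 5.12 V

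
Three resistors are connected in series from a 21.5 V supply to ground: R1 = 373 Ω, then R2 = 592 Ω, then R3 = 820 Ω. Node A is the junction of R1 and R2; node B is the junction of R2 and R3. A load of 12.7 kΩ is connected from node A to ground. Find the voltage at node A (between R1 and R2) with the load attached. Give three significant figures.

V ≈ 16.6 V

Below node A the series string R2+R3 = 1412 Ω sits in parallel with the 12700 Ω load: 1271 Ω.
V_A = 21.5 × 1271/(373 + 1271) = 16.6 V.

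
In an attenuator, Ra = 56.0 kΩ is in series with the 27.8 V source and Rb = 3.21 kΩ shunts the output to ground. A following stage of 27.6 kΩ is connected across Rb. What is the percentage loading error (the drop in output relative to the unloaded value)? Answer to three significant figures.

The divider's output (Thévenin) resistance is Ra‖Rb = 3.036 kΩ.
Fractional drop under load = R_th/(R_th + R_L) = 3.036 / (3.036 + 27.6) = 0.09910.
So the output falls by 9.91 %.

9.91 %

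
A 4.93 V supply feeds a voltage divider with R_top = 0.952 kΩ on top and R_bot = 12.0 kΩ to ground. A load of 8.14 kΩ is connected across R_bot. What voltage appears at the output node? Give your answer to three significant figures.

V_out ≈ 4.12 V

The load sits in parallel with R_bot: R_bot‖R_L = (12000 × 8140) / (12000 + 8140) = 4850 Ω.
V_out = 4.93 × 4850 / (952 + 4850) = 4.93 × 4850/5802 = 4.12 V.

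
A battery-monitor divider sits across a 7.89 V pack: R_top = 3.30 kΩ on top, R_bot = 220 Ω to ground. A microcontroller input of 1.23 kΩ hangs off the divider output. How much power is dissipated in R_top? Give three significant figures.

P ≈ 16.9 mW

Total resistance from the source is R_top + (R_bot‖R_L) = 3487 Ω, so I = 7.89/3487 Ω = 2.263 mA.
P = I²·R_top = (2.263 mA)² × 3.30 kΩ = 16.9 mW.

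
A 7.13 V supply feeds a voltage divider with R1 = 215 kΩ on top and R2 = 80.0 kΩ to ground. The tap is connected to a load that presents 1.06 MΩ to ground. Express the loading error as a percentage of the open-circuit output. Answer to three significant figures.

5.21 %

The divider's output (Thévenin) resistance is R1‖R2 = 58.31 kΩ.
Fractional drop under load = R_th/(R_th + R_L) = 58.31 / (58.31 + 1060) = 0.05214.
So the output falls by 5.21 %.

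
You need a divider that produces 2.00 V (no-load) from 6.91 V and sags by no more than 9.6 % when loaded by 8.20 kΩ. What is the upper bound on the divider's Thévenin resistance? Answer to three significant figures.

R_th ≤ 871 Ω

Loading drop = R_th/(R_th + R_L) ≤ 0.0960, so R_th ≤ R_L · ε/(1−ε) = 8.20 kΩ × 0.0960/0.9040 = 871 Ω.
(Any R1, R2 with R2/(R1+R2) = 0.289 and R1‖R2 ≤ 871 Ω will meet the spec.)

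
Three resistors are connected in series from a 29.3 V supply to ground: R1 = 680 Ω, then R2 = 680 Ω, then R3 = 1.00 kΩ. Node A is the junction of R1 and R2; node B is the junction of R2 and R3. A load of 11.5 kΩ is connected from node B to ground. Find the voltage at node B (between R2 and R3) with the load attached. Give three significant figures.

V ≈ 11.8 V

At node B, R3 is in parallel with the load: R3‖R_L = 920.0 Ω.
Below node A the resistance is R2 + (R3‖R_L) = 1600 Ω, so V_A = 29.3 × 1600/2280 = 20.56 V.
Then V_B = V_A × (R3‖R_L)/(R2 + R3‖R_L) = 20.56 × 920.0/1600 = 11.8 V.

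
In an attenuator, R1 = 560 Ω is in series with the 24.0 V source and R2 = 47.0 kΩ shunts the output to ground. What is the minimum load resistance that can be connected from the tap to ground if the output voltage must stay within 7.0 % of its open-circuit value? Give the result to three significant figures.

R_L(min) ≈ 7.35 kΩ

Output resistance R_th = R1‖R2 = (560 × 47000)/47560 = 553.4 Ω.
The fractional drop is R_th/(R_th + R_L); requiring this ≤ 0.0700 gives R_L ≥ R_th(1/0.0700 − 1) = 553.4 × 13.29 = 7.35 kΩ.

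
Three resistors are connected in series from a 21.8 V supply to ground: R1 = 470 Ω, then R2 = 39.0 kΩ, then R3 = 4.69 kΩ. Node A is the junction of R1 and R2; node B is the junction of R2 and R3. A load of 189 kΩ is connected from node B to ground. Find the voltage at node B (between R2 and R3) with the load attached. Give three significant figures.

V ≈ 2.27 V

At node B, R3 is in parallel with the load: R3‖R_L = 4576 Ω.
Below node A the resistance is R2 + (R3‖R_L) = 43580 Ω, so V_A = 21.8 × 43580/44050 = 21.57 V.
Then V_B = V_A × (R3‖R_L)/(R2 + R3‖R_L) = 21.57 × 4576/43580 = 2.27 V.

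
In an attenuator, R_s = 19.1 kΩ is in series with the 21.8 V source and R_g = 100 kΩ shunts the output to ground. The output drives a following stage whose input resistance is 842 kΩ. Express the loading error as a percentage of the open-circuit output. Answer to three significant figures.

1.87 %

The divider's output (Thévenin) resistance is R_s‖R_g = 16.04 kΩ.
Fractional drop under load = R_th/(R_th + R_L) = 16.04 / (16.04 + 842) = 0.01869.
So the output falls by 1.87 %.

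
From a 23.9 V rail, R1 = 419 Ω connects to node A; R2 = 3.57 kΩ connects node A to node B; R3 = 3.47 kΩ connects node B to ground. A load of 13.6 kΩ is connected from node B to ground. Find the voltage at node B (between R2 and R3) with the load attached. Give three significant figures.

At node B, R3 is in parallel with the load: R3‖R_L = 2765 Ω.
Below node A the resistance is R2 + (R3‖R_L) = 6335 Ω, so V_A = 23.9 × 6335/6754 = 22.42 V.
Then V_B = V_A × (R3‖R_L)/(R2 + R3‖R_L) = 22.42 × 2765/6335 = 9.78 V.

V ≈ 9.78 V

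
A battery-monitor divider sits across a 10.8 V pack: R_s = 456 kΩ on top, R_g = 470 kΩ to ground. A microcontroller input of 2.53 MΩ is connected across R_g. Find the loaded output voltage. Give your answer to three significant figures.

The load sits in parallel with R_g: R_g‖R_L = (470 × 2530) / (470 + 2530) = 396.4 kΩ.
V_out = 10.8 × 396.4 / (456 + 396.4) = 10.8 × 396.4/852.4 = 5.02 V.
(Unloaded it would have been 5.48 V.)

V_out ≈ 5.02 V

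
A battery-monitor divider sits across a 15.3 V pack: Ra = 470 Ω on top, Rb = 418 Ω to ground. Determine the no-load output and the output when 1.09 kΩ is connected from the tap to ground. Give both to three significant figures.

Open-circuit: V = 15.3 × 418/(470 + 418) = 7.20 V.
With the load, Rb becomes Rb‖R_L = 302.1 Ω, so V = 15.3 × 302.1/772.1 = 5.99 V.

Unloaded: 7.20 V; loaded: 5.99 V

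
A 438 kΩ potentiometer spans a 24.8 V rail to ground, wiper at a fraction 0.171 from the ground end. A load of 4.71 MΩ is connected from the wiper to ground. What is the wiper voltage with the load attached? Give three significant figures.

The wiper splits the pot into (1−α)R = 363.1 kΩ above and αR = 74.90 kΩ below.
Lower section ‖ load = 73.73 kΩ.
V_wiper = 24.8 × 73.73/(363.1 + 73.73) = 4.19 V.

V ≈ 4.19 V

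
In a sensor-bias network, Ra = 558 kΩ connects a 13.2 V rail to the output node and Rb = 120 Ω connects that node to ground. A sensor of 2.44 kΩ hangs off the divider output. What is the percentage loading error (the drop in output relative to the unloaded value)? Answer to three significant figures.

4.69 %

The divider's output (Thévenin) resistance is Ra‖Rb = 120.0 Ω.
Fractional drop under load = R_th/(R_th + R_L) = 120.0 / (120.0 + 2440) = 0.04687.
So the output falls by 4.69 %.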